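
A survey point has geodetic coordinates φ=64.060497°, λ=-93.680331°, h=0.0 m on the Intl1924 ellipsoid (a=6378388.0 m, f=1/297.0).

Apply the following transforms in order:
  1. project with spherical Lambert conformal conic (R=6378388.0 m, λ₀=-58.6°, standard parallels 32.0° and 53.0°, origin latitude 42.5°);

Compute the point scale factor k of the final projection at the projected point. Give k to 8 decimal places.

start: φ=64.060497°, λ=-93.680331°, h=0.000 m
→ into lcc (λ₀=-58.6°): φ=64.06049700°, λ−λ₀=-35.08033100°
scale k = 1.06746481

1.06746481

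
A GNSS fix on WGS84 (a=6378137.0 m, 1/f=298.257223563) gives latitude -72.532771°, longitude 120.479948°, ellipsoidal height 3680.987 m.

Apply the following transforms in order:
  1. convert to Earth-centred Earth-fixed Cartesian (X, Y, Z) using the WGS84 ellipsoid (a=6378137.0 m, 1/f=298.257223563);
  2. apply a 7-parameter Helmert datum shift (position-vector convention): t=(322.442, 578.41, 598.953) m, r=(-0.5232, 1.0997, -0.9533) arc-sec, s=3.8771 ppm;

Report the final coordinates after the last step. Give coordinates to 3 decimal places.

start: φ=-72.532771°, λ=120.479948°, h=3680.987 m
→ ECEF (a=6378137.000, f=1/298.257223563): X=-974617.7700, Y=1655897.5639, Z=-6065305.9160
→ Helmert 7p (PV): X=-974323.7909, Y=1656471.5135, Z=-6064729.4829

X=-974323.791 m, Y=1656471.513 m, Z=-6064729.483 m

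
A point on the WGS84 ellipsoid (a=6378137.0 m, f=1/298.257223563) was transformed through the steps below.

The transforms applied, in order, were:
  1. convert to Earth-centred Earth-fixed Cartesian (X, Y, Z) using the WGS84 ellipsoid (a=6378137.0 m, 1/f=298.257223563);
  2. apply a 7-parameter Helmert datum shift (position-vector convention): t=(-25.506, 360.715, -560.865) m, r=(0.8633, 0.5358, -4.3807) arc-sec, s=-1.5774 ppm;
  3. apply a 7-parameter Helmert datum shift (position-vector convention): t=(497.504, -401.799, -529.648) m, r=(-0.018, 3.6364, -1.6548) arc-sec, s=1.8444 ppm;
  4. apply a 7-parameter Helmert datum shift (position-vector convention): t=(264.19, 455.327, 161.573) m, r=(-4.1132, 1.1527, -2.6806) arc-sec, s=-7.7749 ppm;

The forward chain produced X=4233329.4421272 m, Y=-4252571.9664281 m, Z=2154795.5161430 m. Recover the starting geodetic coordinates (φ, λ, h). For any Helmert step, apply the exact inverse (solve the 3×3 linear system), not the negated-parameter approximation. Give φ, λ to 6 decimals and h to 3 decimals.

φ=19.885208°, λ=-45.135881°, h=92.865 m

start: X=4233329.4421, Y=-4252571.9664, Z=2154795.5161 m
→ Helmert⁻¹: X=4233141.3955, Y=-4253048.3124, Z=2154589.5405
→ Helmert⁻¹: X=4232632.2067, Y=-4252604.9008, Z=2155189.4628
→ Helmert⁻¹: X=4232749.1129, Y=-4252873.4055, Z=2155782.5233
→ geod (Bowring, a=6378137.000): φ=19.88520800°, λ=-45.13588100°, h=92.8650 m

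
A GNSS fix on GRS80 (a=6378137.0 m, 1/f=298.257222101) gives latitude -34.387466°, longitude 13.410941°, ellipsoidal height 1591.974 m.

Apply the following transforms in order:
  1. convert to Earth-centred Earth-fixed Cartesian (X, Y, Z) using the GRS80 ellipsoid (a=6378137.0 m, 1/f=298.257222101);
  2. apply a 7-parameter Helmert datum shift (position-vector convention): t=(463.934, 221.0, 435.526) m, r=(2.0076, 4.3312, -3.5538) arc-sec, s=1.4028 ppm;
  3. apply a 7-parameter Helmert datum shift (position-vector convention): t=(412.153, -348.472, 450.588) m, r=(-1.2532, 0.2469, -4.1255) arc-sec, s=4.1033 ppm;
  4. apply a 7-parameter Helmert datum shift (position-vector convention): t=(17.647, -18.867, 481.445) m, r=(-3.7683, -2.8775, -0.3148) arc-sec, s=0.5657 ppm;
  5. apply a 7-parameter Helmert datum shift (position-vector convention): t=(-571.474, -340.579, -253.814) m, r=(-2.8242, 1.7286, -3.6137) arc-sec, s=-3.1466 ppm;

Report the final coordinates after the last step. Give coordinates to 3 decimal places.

X=5127048.330 m, Y=1221513.991 m, Z=-3581912.751 m

start: φ=-34.387466°, λ=13.410941°, h=1591.974 m
→ ECEF (a=6378137.000, f=1/298.257222101): X=5126701.8522, Y=1222387.2457, Z=-3582896.1953
→ Helmert 7p (PV): X=5127118.8042, Y=1222556.5036, Z=-3582561.4497
→ Helmert 7p (PV): X=5127572.1593, Y=1222088.7337, Z=-3582139.1271
→ Helmert 7p (PV): X=5127644.5449, Y=1221997.2894, Z=-3581610.5029
→ Helmert 7p (PV): X=5127048.3296, Y=1221513.9910, Z=-3581912.7507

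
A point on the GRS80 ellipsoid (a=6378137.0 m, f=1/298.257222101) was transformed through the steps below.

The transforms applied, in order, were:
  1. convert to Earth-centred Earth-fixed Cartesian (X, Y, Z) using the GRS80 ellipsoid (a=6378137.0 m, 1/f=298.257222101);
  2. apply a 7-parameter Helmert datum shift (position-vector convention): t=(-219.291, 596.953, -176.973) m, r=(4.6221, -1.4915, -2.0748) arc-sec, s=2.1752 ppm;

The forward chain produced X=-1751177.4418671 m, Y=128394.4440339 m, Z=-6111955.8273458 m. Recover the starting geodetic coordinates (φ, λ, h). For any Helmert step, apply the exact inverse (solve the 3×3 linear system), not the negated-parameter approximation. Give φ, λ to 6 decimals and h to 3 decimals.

φ=-74.074730°, λ=175.830684°, h=544.217 m

start: X=-1751177.4419, Y=128394.4440, Z=-6111955.8273 m
→ Helmert⁻¹: X=-1750999.8202, Y=127642.6442, Z=-6111755.7589
→ geod (Bowring, a=6378137.000): φ=-74.07473000°, λ=175.83068400°, h=544.2170 m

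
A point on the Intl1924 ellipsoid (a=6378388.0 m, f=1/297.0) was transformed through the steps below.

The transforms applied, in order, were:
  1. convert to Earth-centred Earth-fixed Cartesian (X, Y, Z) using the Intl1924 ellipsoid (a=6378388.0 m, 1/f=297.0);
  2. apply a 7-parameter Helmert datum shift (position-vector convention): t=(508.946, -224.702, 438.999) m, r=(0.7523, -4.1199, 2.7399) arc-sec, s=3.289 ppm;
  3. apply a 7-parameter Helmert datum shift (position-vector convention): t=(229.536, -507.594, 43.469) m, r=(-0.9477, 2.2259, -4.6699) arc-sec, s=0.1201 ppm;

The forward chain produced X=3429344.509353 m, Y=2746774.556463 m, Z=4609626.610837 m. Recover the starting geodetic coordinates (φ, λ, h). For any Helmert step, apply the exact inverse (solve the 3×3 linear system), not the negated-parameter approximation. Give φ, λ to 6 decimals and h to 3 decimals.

start: X=3429344.5094, Y=2746774.5565, Z=4609626.6108 m
→ Helmert⁻¹: X=3429002.6162, Y=2747338.2749, Z=4609632.2151
→ Helmert⁻¹: X=3428610.9519, Y=2747525.2071, Z=4609099.5530
→ geod (Bowring, a=6378388.000): φ=46.56380200°, λ=38.70702100°, h=627.1230 m

φ=46.563802°, λ=38.707021°, h=627.123 m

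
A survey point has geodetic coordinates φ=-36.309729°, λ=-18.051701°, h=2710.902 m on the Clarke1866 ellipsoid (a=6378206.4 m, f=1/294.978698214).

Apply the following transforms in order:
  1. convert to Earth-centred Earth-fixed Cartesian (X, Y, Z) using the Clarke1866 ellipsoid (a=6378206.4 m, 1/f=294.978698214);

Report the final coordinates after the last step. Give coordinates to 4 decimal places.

X=4894630.3140 m, Y=-1595246.1926 m, Z=-3757355.6104 m

start: φ=-36.309729°, λ=-18.051701°, h=2710.902 m
→ ECEF (a=6378206.400, f=1/294.978698214): X=4894630.3140, Y=-1595246.1926, Z=-3757355.6104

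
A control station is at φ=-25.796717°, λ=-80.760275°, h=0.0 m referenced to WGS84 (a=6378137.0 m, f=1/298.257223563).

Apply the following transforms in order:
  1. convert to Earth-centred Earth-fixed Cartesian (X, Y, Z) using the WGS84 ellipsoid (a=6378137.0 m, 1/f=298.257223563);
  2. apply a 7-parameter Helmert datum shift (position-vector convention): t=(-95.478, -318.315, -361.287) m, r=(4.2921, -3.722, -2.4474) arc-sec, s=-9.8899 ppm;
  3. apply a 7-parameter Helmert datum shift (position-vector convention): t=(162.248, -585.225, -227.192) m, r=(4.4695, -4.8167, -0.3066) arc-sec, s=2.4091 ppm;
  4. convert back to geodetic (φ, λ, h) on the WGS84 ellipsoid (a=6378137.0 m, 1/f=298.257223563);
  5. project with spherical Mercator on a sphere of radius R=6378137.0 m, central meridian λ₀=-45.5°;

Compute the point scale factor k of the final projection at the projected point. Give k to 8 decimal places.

start: φ=-25.796717°, λ=-80.760275°, h=0.000 m
→ ECEF (a=6378137.000, f=1/298.257223563): X=922635.2732, Y=-5671603.7374, Z=-2758802.7349
→ Helmert 7p (PV): X=922513.1571, Y=-5671819.5016, Z=-2759238.1065
→ Helmert 7p (PV): X=922733.6306, Y=-5672359.9724, Z=-2759573.3047
→ geod (Bowring, a=6378137.000): φ=-25.79998476°, λ=-80.76051771°, h=1021.6028 m
→ into merc (λ₀=-45.5°): φ=-25.79998476°, λ−λ₀=-35.26051771°
scale k = 1.11071756

1.11071756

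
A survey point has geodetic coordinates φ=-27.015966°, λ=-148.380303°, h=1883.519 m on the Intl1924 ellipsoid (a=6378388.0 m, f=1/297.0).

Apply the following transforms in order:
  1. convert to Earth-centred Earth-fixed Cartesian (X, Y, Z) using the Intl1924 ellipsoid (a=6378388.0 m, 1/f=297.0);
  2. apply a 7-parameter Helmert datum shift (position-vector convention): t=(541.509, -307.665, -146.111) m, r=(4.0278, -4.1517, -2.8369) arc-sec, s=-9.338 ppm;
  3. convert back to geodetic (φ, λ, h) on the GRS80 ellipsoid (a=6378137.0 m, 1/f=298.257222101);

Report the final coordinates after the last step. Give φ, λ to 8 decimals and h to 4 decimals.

start: φ=-27.015966°, λ=-148.380303°, h=1883.519 m
→ ECEF (a=6378388.000, f=1/297.0): X=-4843599.0247, Y=-2982097.8158, Z=-2880687.0276
→ Helmert 7p (PV): X=-4842995.3186, Y=-2982254.7657, Z=-2880961.9617
→ geod (Bowring, a=6378137.000): φ=-27.01927956°, λ=-148.37576815°, h=1855.9485 m

φ=-27.01927956°, λ=-148.37576815°, h=1855.9485 m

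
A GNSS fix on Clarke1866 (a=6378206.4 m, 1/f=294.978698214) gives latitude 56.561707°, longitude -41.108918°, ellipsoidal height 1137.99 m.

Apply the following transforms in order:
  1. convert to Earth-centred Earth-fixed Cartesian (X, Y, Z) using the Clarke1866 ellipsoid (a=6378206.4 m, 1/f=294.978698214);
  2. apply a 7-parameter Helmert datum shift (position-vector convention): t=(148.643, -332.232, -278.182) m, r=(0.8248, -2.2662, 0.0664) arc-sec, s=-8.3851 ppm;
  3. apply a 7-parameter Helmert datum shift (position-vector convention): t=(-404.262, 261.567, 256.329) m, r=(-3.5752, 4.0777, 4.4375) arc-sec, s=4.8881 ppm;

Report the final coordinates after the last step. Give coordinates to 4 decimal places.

X=2654710.4615 m, Y=-2316659.6136 m, Z=5299877.7585 m

start: φ=56.561707°, λ=-41.108918°, h=1137.990 m
→ ECEF (a=6378206.400, f=1/294.978698214): X=2654878.2290, Y=-2316725.6870, Z=5299910.5669
→ Helmert 7p (PV): X=2654947.1275, Y=-2317058.8312, Z=5299607.8492
→ Helmert 7p (PV): X=2654710.4615, Y=-2316659.6136, Z=5299877.7585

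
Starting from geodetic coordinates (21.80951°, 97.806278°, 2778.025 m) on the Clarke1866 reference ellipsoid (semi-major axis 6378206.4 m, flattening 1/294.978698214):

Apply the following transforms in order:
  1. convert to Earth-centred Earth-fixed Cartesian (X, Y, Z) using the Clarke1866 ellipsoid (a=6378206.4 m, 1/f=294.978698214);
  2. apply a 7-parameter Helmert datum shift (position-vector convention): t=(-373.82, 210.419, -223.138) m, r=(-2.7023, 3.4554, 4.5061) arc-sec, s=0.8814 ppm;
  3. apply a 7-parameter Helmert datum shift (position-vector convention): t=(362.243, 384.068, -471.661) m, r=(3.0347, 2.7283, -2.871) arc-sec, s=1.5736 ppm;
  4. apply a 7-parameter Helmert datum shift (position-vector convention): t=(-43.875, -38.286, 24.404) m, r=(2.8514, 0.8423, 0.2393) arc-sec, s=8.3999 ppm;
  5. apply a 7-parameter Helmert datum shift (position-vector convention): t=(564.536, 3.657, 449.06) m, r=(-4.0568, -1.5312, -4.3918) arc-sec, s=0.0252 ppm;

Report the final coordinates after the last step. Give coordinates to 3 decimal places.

X=-804398.707 m, Y=5872745.926 m, Z=2355537.522 m

start: φ=21.809510°, λ=97.806278°, h=2778.025 m
→ ECEF (a=6378206.400, f=1/294.978698214): X=-805033.4673, Y=5872102.3681, Z=2355736.6332
→ Helmert 7p (PV): X=-805496.8161, Y=5872331.2386, Z=2355452.1265
→ Helmert 7p (PV): X=-805022.9475, Y=5872701.1041, Z=2355081.2241
→ Helmert 7p (PV): X=-805070.7807, Y=5872678.6574, Z=2355209.8827
→ Helmert 7p (PV): X=-804398.7075, Y=5872745.9260, Z=2355537.5223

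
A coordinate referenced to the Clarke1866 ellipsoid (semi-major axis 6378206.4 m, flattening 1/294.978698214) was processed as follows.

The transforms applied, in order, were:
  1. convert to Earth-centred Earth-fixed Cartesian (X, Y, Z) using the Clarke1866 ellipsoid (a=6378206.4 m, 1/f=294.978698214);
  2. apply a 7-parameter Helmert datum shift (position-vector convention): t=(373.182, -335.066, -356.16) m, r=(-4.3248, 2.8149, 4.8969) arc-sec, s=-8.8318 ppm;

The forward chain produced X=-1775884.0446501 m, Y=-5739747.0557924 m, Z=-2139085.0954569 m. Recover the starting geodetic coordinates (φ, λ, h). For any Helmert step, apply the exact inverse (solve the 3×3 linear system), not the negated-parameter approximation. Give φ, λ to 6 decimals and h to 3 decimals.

φ=-19.719376°, λ=-107.197690°, h=1604.595 m

start: X=-1775884.0447, Y=-5739747.0558, Z=-2139085.0955 m
→ Helmert⁻¹: X=-1776379.9824, Y=-5739375.6602, Z=-2138892.4055
→ geod (Bowring, a=6378206.400): φ=-19.71937600°, λ=-107.19769000°, h=1604.5950 m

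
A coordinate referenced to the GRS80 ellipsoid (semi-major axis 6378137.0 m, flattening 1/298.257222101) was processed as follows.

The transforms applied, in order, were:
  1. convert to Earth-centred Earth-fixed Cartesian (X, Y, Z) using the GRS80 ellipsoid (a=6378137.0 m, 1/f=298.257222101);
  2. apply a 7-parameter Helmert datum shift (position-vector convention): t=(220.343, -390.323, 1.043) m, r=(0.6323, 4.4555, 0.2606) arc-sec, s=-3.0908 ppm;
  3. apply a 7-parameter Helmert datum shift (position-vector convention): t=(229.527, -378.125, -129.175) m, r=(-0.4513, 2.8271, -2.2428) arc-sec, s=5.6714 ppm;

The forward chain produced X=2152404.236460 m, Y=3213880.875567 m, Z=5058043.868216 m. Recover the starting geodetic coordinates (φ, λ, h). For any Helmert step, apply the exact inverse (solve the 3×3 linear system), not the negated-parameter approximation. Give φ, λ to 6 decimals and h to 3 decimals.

φ=52.778082°, λ=56.203595°, h=3251.491 m

start: X=2152404.2365, Y=3213880.8756, Z=5058043.8682 m
→ Helmert⁻¹: X=2152058.2255, Y=3214253.1044, Z=5058180.8856
→ Helmert⁻¹: X=2151739.3327, Y=3214666.1506, Z=5058232.1014
→ geod (Bowring, a=6378137.000): φ=52.77808200°, λ=56.20359500°, h=3251.4910 m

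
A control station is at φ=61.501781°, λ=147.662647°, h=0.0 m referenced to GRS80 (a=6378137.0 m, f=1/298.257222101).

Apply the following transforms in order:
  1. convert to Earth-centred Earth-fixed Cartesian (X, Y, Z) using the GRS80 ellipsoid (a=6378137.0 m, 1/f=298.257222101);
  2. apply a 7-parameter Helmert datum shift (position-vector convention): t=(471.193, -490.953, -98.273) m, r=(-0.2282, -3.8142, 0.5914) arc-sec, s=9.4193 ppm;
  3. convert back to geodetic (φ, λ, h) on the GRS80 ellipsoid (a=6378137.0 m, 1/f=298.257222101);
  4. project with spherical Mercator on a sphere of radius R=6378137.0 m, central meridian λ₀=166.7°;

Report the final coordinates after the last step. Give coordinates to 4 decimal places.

E=-2118765.2950 m, N=8742862.2513 m

start: φ=61.501781°, λ=147.662647°, h=0.000 m
→ ECEF (a=6378137.000, f=1/298.257222101): X=-2577921.3786, Y=1632047.5006, Z=5582236.2915
→ Helmert 7p (PV): X=-2577582.3736, Y=1631570.7048, Z=5582141.1228
→ geod (Bowring, a=6378137.000): φ=61.50564387°, λ=147.66680752°, h=-341.9710 m
→ merc (R=6378137.0, λ₀=166.7°): E=-2118765.2950, N=8742862.2513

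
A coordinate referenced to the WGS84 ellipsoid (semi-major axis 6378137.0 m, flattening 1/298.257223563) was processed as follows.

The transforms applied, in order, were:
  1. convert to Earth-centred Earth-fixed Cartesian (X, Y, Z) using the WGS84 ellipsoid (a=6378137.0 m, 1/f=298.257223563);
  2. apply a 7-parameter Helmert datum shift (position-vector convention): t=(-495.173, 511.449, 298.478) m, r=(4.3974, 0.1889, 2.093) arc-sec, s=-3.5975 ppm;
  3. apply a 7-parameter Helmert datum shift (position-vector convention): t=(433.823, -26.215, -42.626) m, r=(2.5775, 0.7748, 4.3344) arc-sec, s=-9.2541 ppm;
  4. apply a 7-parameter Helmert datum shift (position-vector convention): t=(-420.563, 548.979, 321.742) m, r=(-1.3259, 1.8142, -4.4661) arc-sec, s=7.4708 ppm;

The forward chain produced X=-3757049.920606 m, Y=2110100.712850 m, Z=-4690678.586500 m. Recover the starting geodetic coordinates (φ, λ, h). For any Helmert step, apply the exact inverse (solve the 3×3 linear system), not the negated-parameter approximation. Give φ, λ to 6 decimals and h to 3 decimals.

φ=-47.630794°, λ=150.689181°, h=2815.175 m

start: X=-3757049.9206, Y=2110100.7129, Z=-4690678.5865 m
→ Helmert⁻¹: X=-3756605.7084, Y=2109484.7892, Z=-4690984.7644
→ Helmert⁻¹: X=-3757012.3491, Y=2109550.8556, Z=-4691026.0229
→ Helmert⁻¹: X=-3756504.9936, Y=2108985.0951, Z=-4691389.7801
→ geod (Bowring, a=6378137.000): φ=-47.63079400°, λ=150.68918100°, h=2815.1750 m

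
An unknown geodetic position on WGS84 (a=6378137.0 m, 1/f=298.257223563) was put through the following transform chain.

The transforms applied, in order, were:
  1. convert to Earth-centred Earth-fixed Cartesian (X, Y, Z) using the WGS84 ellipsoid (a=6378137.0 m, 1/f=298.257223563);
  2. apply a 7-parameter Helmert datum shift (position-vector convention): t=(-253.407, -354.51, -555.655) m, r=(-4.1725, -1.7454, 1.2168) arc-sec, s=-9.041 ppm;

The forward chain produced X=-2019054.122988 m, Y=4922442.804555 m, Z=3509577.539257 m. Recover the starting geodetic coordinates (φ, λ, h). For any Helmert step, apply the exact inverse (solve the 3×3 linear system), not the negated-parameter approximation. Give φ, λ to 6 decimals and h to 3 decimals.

φ=33.591828°, λ=112.297807°, h=2636.426 m

start: X=-2019054.1230, Y=4922442.8046, Z=3509577.5393 m
→ Helmert⁻¹: X=-2018760.2238, Y=4922782.7221, Z=3510281.5945
→ geod (Bowring, a=6378137.000): φ=33.59182800°, λ=112.29780700°, h=2636.4260 m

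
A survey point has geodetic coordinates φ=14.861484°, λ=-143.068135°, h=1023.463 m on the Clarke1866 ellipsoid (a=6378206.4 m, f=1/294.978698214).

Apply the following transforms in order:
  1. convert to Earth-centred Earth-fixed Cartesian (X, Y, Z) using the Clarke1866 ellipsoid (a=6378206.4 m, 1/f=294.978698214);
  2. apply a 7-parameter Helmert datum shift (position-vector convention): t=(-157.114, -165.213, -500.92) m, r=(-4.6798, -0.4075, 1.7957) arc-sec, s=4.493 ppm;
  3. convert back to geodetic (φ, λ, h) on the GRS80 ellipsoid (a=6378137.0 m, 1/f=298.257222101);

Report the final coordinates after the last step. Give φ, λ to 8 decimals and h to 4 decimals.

φ=14.85621940°, λ=-143.06757815°, h=1194.9335 m

start: φ=14.861484°, λ=-143.068135°, h=1023.463 m
→ ECEF (a=6378206.400, f=1/294.978698214): X=-4929762.5872, Y=-3705659.4998, Z=1625453.6959
→ Helmert 7p (PV): X=-4929912.8010, Y=-3705847.4011, Z=1625034.4152
→ geod (Bowring, a=6378137.000): φ=14.85621940°, λ=-143.06757815°, h=1194.9335 m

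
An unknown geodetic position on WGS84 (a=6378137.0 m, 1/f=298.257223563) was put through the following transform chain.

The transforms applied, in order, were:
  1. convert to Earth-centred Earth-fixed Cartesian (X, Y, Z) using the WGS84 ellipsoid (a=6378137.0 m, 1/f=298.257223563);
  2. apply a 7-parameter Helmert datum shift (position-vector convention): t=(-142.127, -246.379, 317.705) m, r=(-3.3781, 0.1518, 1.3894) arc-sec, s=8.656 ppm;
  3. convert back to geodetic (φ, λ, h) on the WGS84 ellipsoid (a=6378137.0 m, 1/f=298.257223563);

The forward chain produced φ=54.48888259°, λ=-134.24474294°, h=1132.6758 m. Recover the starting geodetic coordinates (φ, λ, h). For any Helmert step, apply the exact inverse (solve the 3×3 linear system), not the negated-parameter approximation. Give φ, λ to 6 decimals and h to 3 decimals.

start: φ=54.488883°, λ=-134.244743°, h=1132.676 m
→ ECEF (a=6378137.000, f=1/298.257223563): X=-2591149.1031, Y=-2660377.2756, Z=5169463.3082
→ Helmert⁻¹: X=-2591006.2716, Y=-2660175.0738, Z=5169055.3856
→ geod (Bowring, a=6378137.000): φ=54.48854200°, λ=-134.24534100°, h=658.6010 m

φ=54.488542°, λ=-134.245341°, h=658.601 m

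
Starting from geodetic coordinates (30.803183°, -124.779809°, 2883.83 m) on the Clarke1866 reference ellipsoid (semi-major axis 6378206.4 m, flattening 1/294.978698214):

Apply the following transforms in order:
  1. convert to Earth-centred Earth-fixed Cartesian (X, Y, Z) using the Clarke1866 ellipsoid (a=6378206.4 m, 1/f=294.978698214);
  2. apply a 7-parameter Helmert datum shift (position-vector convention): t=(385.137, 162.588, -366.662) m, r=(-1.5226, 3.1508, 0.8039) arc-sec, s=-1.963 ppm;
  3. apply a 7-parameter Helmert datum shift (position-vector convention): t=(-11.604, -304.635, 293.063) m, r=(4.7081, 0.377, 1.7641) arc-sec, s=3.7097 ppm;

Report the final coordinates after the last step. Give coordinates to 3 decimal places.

start: φ=30.803183°, λ=-124.779809°, h=2883.830 m
→ ECEF (a=6378206.400, f=1/294.978698214): X=-3129225.8145, Y=-4505753.2128, Z=3248471.2640
→ Helmert 7p (PV): X=-3128767.3521, Y=-4505569.9964, Z=3248179.2861
→ Helmert 7p (PV): X=-3128746.0915, Y=-4505992.2466, Z=3248387.2751

X=-3128746.092 m, Y=-4505992.247 m, Z=3248387.275 m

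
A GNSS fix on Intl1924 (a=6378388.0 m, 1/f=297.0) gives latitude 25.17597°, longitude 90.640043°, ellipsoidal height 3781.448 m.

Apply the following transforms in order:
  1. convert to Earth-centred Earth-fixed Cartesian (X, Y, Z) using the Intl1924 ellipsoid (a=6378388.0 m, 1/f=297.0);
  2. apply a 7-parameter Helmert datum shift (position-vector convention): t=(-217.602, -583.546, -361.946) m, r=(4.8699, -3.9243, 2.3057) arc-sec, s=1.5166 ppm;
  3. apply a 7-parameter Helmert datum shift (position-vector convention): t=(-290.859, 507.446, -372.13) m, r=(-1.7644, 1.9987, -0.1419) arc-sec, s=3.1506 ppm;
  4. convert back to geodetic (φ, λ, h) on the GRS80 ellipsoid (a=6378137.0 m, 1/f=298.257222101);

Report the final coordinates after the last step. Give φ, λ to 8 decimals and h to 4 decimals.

start: φ=25.175970°, λ=90.640043°, h=3781.448 m
→ ECEF (a=6378388.000, f=1/297.0): X=-64559.6604, Y=5779052.6591, Z=2698373.2396
→ Helmert 7p (PV): X=-64893.2987, Y=5778413.4474, Z=2698150.6010
→ Helmert 7p (PV): X=-65154.2418, Y=5778962.2237, Z=2697738.1716
→ geod (Bowring, a=6378137.000): φ=25.17047277°, λ=90.64594728°, h=3670.0296 m

φ=25.17047277°, λ=90.64594728°, h=3670.0296 m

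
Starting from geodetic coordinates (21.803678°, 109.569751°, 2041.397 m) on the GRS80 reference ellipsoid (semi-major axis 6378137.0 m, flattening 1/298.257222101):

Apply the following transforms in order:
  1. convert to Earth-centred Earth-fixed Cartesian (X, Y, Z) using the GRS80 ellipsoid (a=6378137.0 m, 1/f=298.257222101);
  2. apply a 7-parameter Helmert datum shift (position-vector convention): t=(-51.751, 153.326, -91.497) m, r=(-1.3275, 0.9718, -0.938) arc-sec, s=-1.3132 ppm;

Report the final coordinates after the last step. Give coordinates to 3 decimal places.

X=-1985115.037 m, Y=5584312.630 m, Z=2354880.425 m

start: φ=21.803678°, λ=109.569751°, h=2041.397 m
→ ECEF (a=6378137.000, f=1/298.257222101): X=-1985102.3819, Y=5584142.4534, Z=2355001.6007
→ Helmert 7p (PV): X=-1985115.0365, Y=5584312.6302, Z=2354880.4248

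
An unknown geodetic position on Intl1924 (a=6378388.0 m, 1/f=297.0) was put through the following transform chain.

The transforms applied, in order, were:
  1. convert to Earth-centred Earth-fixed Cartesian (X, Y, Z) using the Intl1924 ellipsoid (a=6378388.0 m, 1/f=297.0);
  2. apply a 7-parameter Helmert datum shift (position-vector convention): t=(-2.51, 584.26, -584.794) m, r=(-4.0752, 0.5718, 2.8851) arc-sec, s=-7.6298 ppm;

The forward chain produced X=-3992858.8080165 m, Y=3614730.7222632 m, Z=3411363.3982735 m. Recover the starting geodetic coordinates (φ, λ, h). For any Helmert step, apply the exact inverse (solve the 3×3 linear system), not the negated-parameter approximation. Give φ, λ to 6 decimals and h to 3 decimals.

start: X=-3992858.8080, Y=3614730.7223, Z=3411363.3983 m
→ Helmert⁻¹: X=-3992845.6691, Y=3614162.4751, Z=3412034.5616
→ geod (Bowring, a=6378388.000): φ=32.53095900°, λ=137.84987900°, h=3282.6980 m

φ=32.530959°, λ=137.849879°, h=3282.698 m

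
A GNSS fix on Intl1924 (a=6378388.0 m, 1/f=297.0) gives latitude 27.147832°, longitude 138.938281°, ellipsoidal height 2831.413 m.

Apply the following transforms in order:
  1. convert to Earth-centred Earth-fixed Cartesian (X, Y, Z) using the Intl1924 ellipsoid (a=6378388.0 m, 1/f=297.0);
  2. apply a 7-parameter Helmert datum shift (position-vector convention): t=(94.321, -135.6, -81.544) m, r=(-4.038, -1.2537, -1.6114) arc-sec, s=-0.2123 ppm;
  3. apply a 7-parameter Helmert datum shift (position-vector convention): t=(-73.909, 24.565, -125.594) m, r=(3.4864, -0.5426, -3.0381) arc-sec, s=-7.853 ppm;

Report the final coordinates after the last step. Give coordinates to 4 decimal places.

start: φ=27.147832°, λ=138.938281°, h=2831.413 m
→ ECEF (a=6378388.000, f=1/297.0): X=-4284385.5832, Y=3732469.7772, Z=2894132.9990
→ Helmert 7p (PV): X=-4284278.7844, Y=3732423.5134, Z=2893951.7299
→ Helmert 7p (PV): X=-4284271.6868, Y=3732432.9561, Z=2893855.2265

X=-4284271.6868 m, Y=3732432.9561 m, Z=2893855.2265 m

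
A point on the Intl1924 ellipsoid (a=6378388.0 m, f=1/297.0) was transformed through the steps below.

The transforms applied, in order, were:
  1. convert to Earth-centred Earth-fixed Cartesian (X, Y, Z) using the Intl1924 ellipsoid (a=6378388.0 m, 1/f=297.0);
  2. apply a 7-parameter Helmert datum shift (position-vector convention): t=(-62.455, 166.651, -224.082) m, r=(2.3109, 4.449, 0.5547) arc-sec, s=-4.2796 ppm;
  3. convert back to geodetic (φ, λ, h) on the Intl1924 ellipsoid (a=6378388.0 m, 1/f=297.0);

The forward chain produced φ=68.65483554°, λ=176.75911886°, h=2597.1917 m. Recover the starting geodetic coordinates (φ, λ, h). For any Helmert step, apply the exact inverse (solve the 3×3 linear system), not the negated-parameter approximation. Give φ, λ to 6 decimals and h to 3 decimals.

φ=68.654901°, λ=176.761519°, h=2806.685 m

start: φ=68.654836°, λ=176.759119°, h=2597.192 m
→ ECEF (a=6378388.000, f=1/297.0): X=-2325660.5891, Y=131689.2498, Z=5920623.2704
→ Helmert⁻¹: X=-2325735.4412, Y=131595.7505, Z=5920821.0524
→ geod (Bowring, a=6378388.000): φ=68.65490100°, λ=176.76151900°, h=2806.6850 m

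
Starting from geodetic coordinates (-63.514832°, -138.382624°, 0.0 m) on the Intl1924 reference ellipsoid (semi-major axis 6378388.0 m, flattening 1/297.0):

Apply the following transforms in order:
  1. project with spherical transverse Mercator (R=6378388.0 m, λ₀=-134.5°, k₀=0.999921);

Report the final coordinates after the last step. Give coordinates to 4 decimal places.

start: φ=-63.514832°, λ=-138.382624°, h=0.000 m
→ tm (R=6378388.0, λ₀=-134.5°): E=-192655.2418, N=-7076004.0675

E=-192655.2418 m, N=-7076004.0675 m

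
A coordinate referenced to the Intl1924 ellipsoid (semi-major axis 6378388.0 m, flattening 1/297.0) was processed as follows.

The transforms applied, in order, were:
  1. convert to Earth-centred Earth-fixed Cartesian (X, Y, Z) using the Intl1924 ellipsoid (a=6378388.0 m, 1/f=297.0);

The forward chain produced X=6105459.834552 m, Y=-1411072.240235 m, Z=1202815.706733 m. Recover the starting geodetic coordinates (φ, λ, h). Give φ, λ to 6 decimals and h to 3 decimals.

φ=10.937325°, λ=-13.013504°, h=3172.729 m

start: X=6105459.8346, Y=-1411072.2402, Z=1202815.7067 m
→ geod (Bowring, a=6378388.000): φ=10.93732500°, λ=-13.01350400°, h=3172.7290 m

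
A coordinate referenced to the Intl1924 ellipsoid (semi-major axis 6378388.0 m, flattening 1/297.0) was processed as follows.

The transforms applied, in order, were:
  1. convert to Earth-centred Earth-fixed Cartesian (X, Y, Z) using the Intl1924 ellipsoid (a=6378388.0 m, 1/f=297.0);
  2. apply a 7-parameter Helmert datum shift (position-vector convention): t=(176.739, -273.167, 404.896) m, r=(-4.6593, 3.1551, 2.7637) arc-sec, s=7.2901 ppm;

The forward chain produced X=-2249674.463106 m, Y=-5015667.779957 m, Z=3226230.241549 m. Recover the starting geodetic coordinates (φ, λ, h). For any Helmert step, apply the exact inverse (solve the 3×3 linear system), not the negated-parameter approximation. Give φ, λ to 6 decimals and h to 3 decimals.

φ=30.573683°, λ=-114.161409°, h=623.306 m

start: X=-2249674.4631, Y=-5015667.7800, Z=3226230.2415 m
→ Helmert⁻¹: X=-2249951.3417, Y=-5015400.7679, Z=3225654.1206
→ geod (Bowring, a=6378388.000): φ=30.57368300°, λ=-114.16140900°, h=623.3060 m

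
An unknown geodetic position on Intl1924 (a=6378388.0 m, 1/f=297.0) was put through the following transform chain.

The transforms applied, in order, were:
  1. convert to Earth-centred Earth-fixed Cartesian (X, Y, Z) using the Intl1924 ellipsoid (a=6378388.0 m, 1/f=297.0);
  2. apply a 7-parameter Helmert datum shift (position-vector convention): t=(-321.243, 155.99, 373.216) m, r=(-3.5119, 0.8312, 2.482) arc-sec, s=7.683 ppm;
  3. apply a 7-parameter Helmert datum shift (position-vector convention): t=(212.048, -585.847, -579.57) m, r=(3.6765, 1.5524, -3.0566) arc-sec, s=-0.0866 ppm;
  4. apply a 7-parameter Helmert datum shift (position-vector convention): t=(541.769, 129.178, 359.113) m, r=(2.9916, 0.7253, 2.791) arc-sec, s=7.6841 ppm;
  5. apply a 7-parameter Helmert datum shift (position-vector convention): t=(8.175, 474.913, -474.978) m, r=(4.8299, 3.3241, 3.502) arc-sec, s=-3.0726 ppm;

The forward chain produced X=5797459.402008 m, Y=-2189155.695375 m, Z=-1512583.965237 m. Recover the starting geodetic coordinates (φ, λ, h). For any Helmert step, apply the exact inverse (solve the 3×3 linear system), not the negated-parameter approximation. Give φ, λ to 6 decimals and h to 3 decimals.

φ=-13.801448°, λ=-20.691727°, h=1267.336 m

start: X=5797459.4020, Y=-2189155.6954, Z=-1512583.9652 m
→ Helmert⁻¹: X=5797456.2284, Y=-2189771.1708, Z=-1511968.9276
→ Helmert⁻¹: X=5796845.6003, Y=-2189983.8929, Z=-1512264.2732
→ Helmert⁻¹: X=5796677.8744, Y=-2189339.2786, Z=-1511602.1837
→ Helmert⁻¹: X=5796934.3257, Y=-2189522.4586, Z=-1511977.7022
→ geod (Bowring, a=6378388.000): φ=-13.80144800°, λ=-20.69172700°, h=1267.3360 m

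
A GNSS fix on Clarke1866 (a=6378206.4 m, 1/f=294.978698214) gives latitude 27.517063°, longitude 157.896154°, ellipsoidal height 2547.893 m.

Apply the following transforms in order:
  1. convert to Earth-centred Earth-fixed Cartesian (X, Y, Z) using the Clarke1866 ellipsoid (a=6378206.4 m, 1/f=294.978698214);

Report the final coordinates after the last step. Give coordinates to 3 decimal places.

start: φ=27.517063°, λ=157.896154°, h=2547.893 m
→ ECEF (a=6378206.400, f=1/294.978698214): X=-5246799.1133, Y=2130914.4652, Z=2930160.5434

X=-5246799.113 m, Y=2130914.465 m, Z=2930160.543 m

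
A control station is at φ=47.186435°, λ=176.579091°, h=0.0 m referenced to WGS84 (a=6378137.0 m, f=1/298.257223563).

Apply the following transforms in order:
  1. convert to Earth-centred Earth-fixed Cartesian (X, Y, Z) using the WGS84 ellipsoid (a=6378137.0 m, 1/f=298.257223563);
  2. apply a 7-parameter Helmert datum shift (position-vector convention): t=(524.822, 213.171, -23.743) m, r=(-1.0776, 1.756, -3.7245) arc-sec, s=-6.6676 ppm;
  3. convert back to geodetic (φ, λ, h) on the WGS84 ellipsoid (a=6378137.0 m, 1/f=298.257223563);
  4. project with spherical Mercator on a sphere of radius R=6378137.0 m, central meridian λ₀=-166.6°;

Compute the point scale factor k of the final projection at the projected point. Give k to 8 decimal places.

start: φ=47.186435°, λ=176.579091°, h=0.000 m
→ ECEF (a=6378137.000, f=1/298.257223563): X=-4334768.5235, Y=259120.2123, Z=4655875.5236
→ Helmert 7p (PV): X=-4334170.4834, Y=259434.2512, Z=4655856.2864
→ geod (Bowring, a=6378137.000): φ=47.19013295°, λ=176.57448345°, h=-407.0666 m
→ into merc (λ₀=-166.6°): φ=47.19013295°, λ−λ₀=-16.82551655°
scale k = 1.47152384

1.47152384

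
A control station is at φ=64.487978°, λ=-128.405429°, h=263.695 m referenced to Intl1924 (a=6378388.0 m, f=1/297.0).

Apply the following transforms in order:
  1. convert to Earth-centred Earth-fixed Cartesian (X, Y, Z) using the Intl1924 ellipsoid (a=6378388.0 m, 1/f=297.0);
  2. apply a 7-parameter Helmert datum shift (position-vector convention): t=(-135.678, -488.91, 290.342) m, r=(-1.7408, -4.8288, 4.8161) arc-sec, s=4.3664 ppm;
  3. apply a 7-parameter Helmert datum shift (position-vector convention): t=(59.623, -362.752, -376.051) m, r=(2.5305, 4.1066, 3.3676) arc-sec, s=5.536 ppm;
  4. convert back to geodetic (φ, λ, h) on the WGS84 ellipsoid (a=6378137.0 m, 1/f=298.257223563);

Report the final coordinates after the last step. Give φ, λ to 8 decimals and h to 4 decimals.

start: φ=64.487978°, λ=-128.405429°, h=263.695 m
→ ECEF (a=6378388.000, f=1/297.0): X=-1711367.6392, Y=-2158788.3473, Z=5733720.6970
→ Helmert 7p (PV): X=-1711594.6146, Y=-2159278.2518, Z=5734014.2297
→ Helmert 7p (PV): X=-1711395.0520, Y=-2159751.2487, Z=5733677.5085
→ geod (Bowring, a=6378137.000): φ=64.48092678°, λ=-128.39343815°, h=733.7444 m

φ=64.48092678°, λ=-128.39343815°, h=733.7444 m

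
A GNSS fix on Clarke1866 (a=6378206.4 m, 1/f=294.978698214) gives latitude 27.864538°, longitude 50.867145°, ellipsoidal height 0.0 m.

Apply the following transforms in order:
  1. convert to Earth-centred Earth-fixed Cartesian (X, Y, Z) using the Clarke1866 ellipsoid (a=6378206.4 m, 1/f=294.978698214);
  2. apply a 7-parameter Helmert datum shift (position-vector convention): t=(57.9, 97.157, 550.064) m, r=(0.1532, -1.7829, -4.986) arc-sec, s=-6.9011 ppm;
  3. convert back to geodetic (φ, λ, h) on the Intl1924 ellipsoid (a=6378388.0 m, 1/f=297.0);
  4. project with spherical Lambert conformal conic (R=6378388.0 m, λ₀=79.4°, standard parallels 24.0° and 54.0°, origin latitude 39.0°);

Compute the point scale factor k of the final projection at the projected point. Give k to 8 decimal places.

start: φ=27.864538°, λ=50.867145°, h=0.000 m
→ ECEF (a=6378206.400, f=1/294.978698214): X=3561325.1969, Y=4377079.0288, Z=2963077.1625
→ Helmert 7p (PV): X=3561438.7135, Y=4377057.6917, Z=2963640.8120
→ geod (Bowring, a=6378388.000): φ=27.86771136°, λ=50.86611422°, h=98.6271 m
→ into lcc (λ₀=79.4°): φ=27.86771136°, λ−λ₀=-28.53388578°
scale k = 0.98514109

0.98514109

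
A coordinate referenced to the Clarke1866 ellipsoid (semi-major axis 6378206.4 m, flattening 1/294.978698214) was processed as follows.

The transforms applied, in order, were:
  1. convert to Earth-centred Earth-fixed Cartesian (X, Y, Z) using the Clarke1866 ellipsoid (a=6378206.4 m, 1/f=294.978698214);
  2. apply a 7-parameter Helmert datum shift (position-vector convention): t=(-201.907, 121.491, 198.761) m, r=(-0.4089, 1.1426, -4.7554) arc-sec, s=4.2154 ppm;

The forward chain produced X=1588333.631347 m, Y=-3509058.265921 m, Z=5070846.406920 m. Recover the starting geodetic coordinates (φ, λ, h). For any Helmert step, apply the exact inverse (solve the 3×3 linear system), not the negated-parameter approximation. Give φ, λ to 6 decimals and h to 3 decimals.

φ=52.964595°, λ=-65.643809°, h=3332.455 m

start: X=1588333.6313, Y=-3509058.2659, Z=5070846.4069 m
→ Helmert⁻¹: X=1588581.6560, Y=-3509138.3919, Z=5070628.1146
→ geod (Bowring, a=6378206.400): φ=52.96459500°, λ=-65.64380900°, h=3332.4550 m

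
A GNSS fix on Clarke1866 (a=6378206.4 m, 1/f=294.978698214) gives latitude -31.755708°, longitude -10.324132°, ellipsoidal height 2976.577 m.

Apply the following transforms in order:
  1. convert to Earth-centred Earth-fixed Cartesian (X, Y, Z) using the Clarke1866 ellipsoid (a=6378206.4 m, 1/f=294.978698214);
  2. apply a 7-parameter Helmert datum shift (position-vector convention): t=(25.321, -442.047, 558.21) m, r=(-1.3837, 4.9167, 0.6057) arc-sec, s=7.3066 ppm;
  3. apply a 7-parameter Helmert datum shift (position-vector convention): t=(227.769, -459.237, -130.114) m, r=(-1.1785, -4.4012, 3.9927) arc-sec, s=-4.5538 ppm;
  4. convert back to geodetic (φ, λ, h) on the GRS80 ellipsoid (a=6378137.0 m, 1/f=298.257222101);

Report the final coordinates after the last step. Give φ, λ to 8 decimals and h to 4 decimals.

start: φ=-31.755708°, λ=-10.324132°, h=2976.577 m
→ ECEF (a=6378206.400, f=1/294.978698214): X=5343079.7876, Y=-973327.0787, Z=-3338816.4791
→ Helmert 7p (PV): X=5343067.4192, Y=-973782.9454, Z=-3338403.4980
→ Helmert 7p (PV): X=5343360.9398, Y=-974153.3958, Z=-3338398.8381
→ geod (Bowring, a=6378137.000): φ=-31.74857531°, λ=-10.33217610°, h=3121.6425 m

φ=-31.74857531°, λ=-10.33217610°, h=3121.6425 m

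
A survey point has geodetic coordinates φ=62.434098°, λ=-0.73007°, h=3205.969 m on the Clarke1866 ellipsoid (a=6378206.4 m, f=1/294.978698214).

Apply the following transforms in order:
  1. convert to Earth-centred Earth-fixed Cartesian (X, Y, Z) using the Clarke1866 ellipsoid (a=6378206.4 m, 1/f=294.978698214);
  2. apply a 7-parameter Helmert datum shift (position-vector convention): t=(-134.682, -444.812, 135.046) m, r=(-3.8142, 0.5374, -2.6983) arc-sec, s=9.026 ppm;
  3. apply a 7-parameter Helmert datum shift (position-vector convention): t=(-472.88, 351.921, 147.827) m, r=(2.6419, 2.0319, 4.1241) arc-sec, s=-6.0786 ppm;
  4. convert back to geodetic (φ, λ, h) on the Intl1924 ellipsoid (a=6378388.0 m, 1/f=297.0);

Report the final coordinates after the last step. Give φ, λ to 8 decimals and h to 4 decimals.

φ=62.43830450°, λ=-0.73098441°, h=2898.0174 m

start: φ=62.434098°, λ=-0.730070°, h=3205.969 m
→ ECEF (a=6378206.400, f=1/294.978698214): X=2960758.0971, Y=-37728.3925, Z=5633713.5649
→ Helmert 7p (PV): X=2960664.3235, Y=-38108.0989, Z=5633892.4444
→ Helmert 7p (PV): X=2960229.7074, Y=-37768.9107, Z=5633976.3720
→ geod (Bowring, a=6378388.000): φ=62.43830450°, λ=-0.73098441°, h=2898.0174 m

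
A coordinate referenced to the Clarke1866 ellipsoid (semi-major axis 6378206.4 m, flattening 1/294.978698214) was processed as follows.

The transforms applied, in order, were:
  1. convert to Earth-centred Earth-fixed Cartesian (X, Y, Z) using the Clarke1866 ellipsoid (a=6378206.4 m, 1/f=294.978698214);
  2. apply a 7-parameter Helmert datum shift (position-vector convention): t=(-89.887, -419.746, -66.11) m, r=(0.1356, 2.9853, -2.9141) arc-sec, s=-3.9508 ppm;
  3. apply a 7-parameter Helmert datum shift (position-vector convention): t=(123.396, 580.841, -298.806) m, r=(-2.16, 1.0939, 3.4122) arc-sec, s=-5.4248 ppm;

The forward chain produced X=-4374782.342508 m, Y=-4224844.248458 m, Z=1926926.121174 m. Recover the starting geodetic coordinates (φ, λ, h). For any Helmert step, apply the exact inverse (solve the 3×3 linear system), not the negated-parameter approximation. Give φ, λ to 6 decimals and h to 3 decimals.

start: X=-4374782.3425, Y=-4224844.2485, Z=1926926.1212 m
→ Helmert⁻¹: X=-4375009.5921, Y=-4225395.8180, Z=1927167.9315
→ Helmert⁻¹: X=-4374905.1906, Y=-4225053.3056, Z=1927181.1146
→ geod (Bowring, a=6378206.400): φ=17.69392000°, λ=-135.99826200°, h=3814.6730 m

φ=17.693920°, λ=-135.998262°, h=3814.673 m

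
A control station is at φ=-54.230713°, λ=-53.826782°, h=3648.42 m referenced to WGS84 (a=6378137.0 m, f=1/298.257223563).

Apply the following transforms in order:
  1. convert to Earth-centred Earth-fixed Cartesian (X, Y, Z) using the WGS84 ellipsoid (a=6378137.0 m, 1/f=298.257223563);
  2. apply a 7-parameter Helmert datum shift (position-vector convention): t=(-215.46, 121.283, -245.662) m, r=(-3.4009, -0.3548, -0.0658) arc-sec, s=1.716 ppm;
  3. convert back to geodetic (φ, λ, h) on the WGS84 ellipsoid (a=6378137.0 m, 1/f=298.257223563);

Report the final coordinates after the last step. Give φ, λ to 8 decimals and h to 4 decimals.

φ=-54.23282265°, λ=-53.82902795°, h=3726.8256 m

start: φ=-54.230713°, λ=-53.826782°, h=3648.420 m
→ ECEF (a=6378137.000, f=1/298.257223563): X=2206593.5320, Y=-3017886.5949, Z=-5154756.5362
→ Helmert 7p (PV): X=2206389.7626, Y=-3017856.1864, Z=-5154957.4890
→ geod (Bowring, a=6378137.000): φ=-54.23282265°, λ=-53.82902795°, h=3726.8256 m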